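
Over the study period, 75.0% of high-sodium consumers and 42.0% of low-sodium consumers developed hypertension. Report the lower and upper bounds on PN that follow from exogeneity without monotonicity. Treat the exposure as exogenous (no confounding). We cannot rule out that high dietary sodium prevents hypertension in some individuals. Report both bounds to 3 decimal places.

p₁ = 0.75, p₀ = 0.42.
Under exogeneity alone the bounds on PN are max{0,(p₁−p₀)/p₁} ≤ PN ≤ min{1,(1−p₀)/p₁}.
  lower = (p₁ − p₀)/p₁ = 0.33 / 0.75 ≈ 0.4400
  upper = min{1, (1 − p₀)/p₁} = 0.58 / 0.75 ≈ 0.7733

0.440 ≤ PN ≤ 0.773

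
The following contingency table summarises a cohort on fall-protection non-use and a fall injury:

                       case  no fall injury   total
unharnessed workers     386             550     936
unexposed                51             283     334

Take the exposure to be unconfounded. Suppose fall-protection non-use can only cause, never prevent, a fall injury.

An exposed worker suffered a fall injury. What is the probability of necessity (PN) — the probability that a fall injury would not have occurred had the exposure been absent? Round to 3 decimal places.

p₁ = P(outcome | exposed) = 386/936 = 0.41239
p₀ = P(outcome | unexposed) = 51/334 = 0.15269
Under exogeneity and monotonicity, PN = (p₁ − p₀)/p₁.
PN = (0.41239 − 0.15269) / 0.41239 ≈ 0.6297

PN ≈ 0.630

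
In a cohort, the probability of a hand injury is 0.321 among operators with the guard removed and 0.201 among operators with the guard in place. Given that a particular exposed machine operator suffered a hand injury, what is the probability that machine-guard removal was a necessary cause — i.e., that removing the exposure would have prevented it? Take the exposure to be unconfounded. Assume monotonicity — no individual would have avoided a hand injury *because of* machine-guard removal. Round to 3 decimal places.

Let p₁ = 0.321, p₀ = 0.201.
Under exogeneity and monotonicity, PN = (p₁ − p₀) / p₁.
PN = (0.321 − 0.201) / 0.321 = 0.12 / 0.321 ≈ 0.3738

PN ≈ 0.374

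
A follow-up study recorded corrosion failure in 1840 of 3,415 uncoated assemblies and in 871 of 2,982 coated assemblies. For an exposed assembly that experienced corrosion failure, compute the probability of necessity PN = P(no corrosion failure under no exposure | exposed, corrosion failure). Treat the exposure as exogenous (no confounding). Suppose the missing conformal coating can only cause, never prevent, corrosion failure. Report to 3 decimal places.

PN ≈ 0.458

p₁ = P(outcome | exposed) = 1840/3415 = 0.5388
p₀ = P(outcome | unexposed) = 871/2982 = 0.29209
Under exogeneity and monotonicity, PN = (p₁ − p₀) / p₁.
PN = (0.5388 − 0.29209) / 0.5388 = 0.24671 / 0.5388 ≈ 0.4579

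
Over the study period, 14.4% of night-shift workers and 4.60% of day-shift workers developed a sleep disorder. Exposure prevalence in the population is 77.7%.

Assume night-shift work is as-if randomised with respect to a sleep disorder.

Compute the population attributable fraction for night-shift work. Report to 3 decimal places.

PAF ≈ 0.623

p₁ = 0.144, p₀ = 0.046.
Overall risk P(Y=1) = π·p₁ + (1−π)·p₀ = 0.777×0.144 + 0.223×0.046 = 0.12215.
Under exogeneity, PAF = [P(Y=1) − p₀] / P(Y=1).
PAF = (0.12215 − 0.046) / 0.12215 ≈ 0.6234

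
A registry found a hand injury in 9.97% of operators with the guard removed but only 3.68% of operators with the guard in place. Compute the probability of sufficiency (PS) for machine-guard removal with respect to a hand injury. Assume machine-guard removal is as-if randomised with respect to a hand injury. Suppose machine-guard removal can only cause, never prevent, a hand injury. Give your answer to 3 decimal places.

PS ≈ 0.065

p₁ = 0.0997, p₀ = 0.0368.
Under exogeneity and monotonicity, PS = (p₁ − p₀) / (1 − p₀).
PS = (0.0997 − 0.0368) / (1 − 0.0368) = 0.0629 / 0.9632 ≈ 0.0653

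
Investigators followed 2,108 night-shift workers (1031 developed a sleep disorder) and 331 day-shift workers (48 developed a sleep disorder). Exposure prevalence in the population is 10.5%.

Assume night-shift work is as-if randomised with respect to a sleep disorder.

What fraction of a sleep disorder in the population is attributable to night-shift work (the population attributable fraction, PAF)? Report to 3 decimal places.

PAF ≈ 0.199

p₁ = P(outcome | exposed) = 1031/2108 = 0.48909
p₀ = P(outcome | unexposed) = 48/331 = 0.14502
Overall risk P(Y=1) = π·p₁ + (1−π)·p₀ = 0.105×0.48909 + 0.895×0.14502 = 0.18114.
Under exogeneity, PAF = [P(Y=1) − p₀] / P(Y=1).
PAF = (0.18114 − 0.14502) / 0.18114 ≈ 0.1994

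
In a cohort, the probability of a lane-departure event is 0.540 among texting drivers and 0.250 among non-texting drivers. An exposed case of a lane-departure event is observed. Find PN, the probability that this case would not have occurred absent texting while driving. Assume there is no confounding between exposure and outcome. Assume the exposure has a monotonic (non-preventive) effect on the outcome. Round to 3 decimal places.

PN ≈ 0.537

Let p₁ = 0.54, p₀ = 0.25.
Under exogeneity and monotonicity, PN = (p₁ − p₀) / p₁.
PN = (0.54 − 0.25) / 0.54 = 0.29 / 0.54 ≈ 0.5370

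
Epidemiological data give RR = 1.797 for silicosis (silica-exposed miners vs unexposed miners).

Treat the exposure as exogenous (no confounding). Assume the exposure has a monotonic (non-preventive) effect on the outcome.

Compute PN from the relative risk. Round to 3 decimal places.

PN ≈ 0.444

Under exogeneity and monotonicity, PN = (RR − 1) / RR = 1 − 1/RR.
PN = (1.797 − 1) / 1.797 = 0.797 / 1.797 ≈ 0.4435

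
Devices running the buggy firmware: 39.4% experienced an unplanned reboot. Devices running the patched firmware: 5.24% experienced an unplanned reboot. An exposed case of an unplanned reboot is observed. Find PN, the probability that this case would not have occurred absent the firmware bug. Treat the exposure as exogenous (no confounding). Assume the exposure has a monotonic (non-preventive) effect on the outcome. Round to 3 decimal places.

p₁ = 0.394, p₀ = 0.0524.
Under exogeneity and monotonicity, PN = (p₁ − p₀) / p₁.
PN = (0.394 − 0.0524) / 0.394 = 0.3416 / 0.394 ≈ 0.8670

PN ≈ 0.867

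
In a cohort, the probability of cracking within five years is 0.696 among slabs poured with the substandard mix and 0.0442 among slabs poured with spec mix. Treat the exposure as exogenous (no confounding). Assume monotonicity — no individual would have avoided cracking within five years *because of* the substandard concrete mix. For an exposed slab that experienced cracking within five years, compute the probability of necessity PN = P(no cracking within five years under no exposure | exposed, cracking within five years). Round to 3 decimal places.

PN ≈ 0.936

Let p₁ = 0.696, p₀ = 0.0442.
Under exogeneity and monotonicity, PN = (p₁ − p₀) / p₁.
PN = (0.696 − 0.0442) / 0.696 = 0.6518 / 0.696 ≈ 0.9365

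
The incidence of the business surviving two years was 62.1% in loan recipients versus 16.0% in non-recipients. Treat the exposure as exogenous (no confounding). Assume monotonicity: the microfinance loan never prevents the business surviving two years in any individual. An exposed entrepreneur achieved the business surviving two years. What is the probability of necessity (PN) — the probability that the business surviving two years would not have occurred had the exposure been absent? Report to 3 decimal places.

PN ≈ 0.742

p₁ = 0.621, p₀ = 0.16.
Under exogeneity and monotonicity, PN = (p₁ − p₀) / p₁.
PN = (0.621 − 0.16) / 0.621 = 0.461 / 0.621 ≈ 0.7424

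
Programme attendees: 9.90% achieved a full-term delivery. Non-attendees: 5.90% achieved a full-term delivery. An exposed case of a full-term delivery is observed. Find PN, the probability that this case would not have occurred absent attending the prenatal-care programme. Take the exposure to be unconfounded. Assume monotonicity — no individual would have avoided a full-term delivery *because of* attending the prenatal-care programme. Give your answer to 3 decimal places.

p₁ = 0.099, p₀ = 0.059.
Under exogeneity and monotonicity, PN = (p₁ − p₀) / p₁.
PN = (0.099 − 0.059) / 0.099 = 0.04 / 0.099 ≈ 0.4040

PN ≈ 0.404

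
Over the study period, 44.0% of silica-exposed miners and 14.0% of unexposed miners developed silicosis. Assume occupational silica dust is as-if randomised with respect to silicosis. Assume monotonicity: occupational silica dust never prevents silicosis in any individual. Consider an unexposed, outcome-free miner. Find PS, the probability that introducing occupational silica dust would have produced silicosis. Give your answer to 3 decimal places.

p₁ = 0.44, p₀ = 0.14.
Under exogeneity and monotonicity, PS = (p₁ − p₀) / (1 − p₀).
PS = (0.44 − 0.14) / (1 − 0.14) = 0.3 / 0.86 ≈ 0.3488

PS ≈ 0.349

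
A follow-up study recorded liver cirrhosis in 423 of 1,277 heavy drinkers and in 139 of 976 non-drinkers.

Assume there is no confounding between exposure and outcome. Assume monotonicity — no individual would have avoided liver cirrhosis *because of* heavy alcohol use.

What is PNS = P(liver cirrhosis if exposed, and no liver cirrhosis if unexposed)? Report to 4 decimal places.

p₁ = P(outcome | exposed) = 423/1277 = 0.33125
p₀ = P(outcome | unexposed) = 139/976 = 0.14242
Under exogeneity and monotonicity, PNS = p₁ − p₀.
PNS = 0.33125 − 0.14242 = 0.18883

PNS ≈ 0.1888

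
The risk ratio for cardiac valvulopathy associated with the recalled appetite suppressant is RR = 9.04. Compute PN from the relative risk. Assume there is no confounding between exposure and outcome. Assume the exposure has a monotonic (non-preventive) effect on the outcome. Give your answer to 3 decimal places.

PN ≈ 0.889

Under exogeneity and monotonicity, PN = (RR − 1) / RR = 1 − 1/RR.
PN = (9.04 − 1) / 9.04 = 8.04 / 9.04 ≈ 0.8894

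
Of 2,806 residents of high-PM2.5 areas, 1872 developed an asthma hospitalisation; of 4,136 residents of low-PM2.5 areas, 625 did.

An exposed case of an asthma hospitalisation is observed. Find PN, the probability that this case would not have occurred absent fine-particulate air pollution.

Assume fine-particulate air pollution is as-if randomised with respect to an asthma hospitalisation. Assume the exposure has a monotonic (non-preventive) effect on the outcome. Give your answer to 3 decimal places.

PN ≈ 0.773

p₁ = P(outcome | exposed) = 1872/2806 = 0.66714
p₀ = P(outcome | unexposed) = 625/4136 = 0.15111
Under exogeneity and monotonicity, PN = (p₁ − p₀) / p₁.
PN = (0.66714 − 0.15111) / 0.66714 = 0.51603 / 0.66714 ≈ 0.7735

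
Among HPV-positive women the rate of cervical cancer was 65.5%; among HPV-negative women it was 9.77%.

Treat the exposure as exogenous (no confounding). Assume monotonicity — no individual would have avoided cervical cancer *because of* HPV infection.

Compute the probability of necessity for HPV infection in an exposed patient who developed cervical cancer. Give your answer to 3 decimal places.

PN ≈ 0.851

p₁ = 0.655, p₀ = 0.0977.
Under exogeneity and monotonicity, PN = (p₁ − p₀) / p₁.
PN = (0.655 − 0.0977) / 0.655 = 0.5573 / 0.655 ≈ 0.8508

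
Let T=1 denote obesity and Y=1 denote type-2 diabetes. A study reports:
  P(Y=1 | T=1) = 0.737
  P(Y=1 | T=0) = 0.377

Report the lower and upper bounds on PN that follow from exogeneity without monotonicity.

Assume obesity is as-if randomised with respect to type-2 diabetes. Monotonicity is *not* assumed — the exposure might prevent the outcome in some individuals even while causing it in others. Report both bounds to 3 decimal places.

0.488 ≤ PN ≤ 0.845

Let p₁ = 0.737, p₀ = 0.377.
Under exogeneity alone the bounds on PN are max{0,(p₁−p₀)/p₁} ≤ PN ≤ min{1,(1−p₀)/p₁}.
  lower = (p₁ − p₀)/p₁ = 0.36 / 0.737 ≈ 0.4885
  upper = min{1, (1 − p₀)/p₁} = 0.623 / 0.737 ≈ 0.8453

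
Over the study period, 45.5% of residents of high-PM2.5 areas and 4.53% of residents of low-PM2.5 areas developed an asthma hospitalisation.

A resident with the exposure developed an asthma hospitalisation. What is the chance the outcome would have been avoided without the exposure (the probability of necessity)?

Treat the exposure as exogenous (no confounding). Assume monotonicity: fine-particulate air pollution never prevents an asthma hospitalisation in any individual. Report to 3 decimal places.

p₁ = 0.455, p₀ = 0.0453.
Under exogeneity and monotonicity, PN = (p₁ − p₀) / p₁.
PN = (0.455 − 0.0453) / 0.455 = 0.4097 / 0.455 ≈ 0.9004

PN ≈ 0.900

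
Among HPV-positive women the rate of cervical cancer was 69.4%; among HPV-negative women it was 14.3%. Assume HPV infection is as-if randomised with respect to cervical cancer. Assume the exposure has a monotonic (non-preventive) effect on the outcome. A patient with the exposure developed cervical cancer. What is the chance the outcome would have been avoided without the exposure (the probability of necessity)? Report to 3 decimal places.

PN ≈ 0.794

p₁ = 0.694, p₀ = 0.143.
Under exogeneity and monotonicity, PN = (p₁ − p₀) / p₁.
PN = (0.694 − 0.143) / 0.694 = 0.551 / 0.694 ≈ 0.7939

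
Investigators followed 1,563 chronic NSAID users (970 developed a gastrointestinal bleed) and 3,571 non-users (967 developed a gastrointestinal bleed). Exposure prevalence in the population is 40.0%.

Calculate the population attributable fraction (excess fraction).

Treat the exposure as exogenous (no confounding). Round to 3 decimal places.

PAF ≈ 0.341

p₁ = P(outcome | exposed) = 970/1563 = 0.6206
p₀ = P(outcome | unexposed) = 967/3571 = 0.27079
Overall risk P(Y=1) = π·p₁ + (1−π)·p₀ = 0.4×0.6206 + 0.6×0.27079 = 0.41072.
Under exogeneity, PAF = [P(Y=1) − p₀] / P(Y=1).
PAF = (0.41072 − 0.27079) / 0.41072 ≈ 0.3407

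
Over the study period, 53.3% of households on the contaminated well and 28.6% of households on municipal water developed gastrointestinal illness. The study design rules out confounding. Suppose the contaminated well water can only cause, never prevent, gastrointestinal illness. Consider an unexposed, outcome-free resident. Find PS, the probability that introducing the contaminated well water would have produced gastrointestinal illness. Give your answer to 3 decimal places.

PS ≈ 0.346

p₁ = 0.533, p₀ = 0.286.
Under exogeneity and monotonicity, PS = (p₁ − p₀) / (1 − p₀).
PS = (0.533 − 0.286) / (1 − 0.286) = 0.247 / 0.714 ≈ 0.3459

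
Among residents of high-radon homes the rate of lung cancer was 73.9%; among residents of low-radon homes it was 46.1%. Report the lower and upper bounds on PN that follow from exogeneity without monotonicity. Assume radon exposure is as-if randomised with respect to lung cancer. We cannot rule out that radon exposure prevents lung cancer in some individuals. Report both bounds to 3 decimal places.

0.376 ≤ PN ≤ 0.729

p₁ = 0.739, p₀ = 0.461.
Under exogeneity alone the bounds on PN are max{0,(p₁−p₀)/p₁} ≤ PN ≤ min{1,(1−p₀)/p₁}.
  lower = (p₁ − p₀)/p₁ = 0.278 / 0.739 ≈ 0.3762
  upper = min{1, (1 − p₀)/p₁} = 0.539 / 0.739 ≈ 0.7294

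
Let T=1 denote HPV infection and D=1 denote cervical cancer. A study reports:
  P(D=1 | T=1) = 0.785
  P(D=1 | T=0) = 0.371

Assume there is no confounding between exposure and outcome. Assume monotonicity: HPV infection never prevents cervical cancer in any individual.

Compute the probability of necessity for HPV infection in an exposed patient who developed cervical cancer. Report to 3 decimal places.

Let p₁ = 0.785, p₀ = 0.371.
Under exogeneity and monotonicity, PN = (p₁ − p₀) / p₁.
PN = (0.785 − 0.371) / 0.785 = 0.414 / 0.785 ≈ 0.5274

PN ≈ 0.527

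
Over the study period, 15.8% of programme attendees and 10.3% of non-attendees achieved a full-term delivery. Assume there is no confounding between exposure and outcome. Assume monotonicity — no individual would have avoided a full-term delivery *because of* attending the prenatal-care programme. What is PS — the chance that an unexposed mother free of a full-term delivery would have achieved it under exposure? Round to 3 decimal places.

PS ≈ 0.061

p₁ = 0.158, p₀ = 0.103.
Under exogeneity and monotonicity, PS = (p₁ − p₀) / (1 − p₀).
PS = (0.158 − 0.103) / (1 − 0.103) = 0.055 / 0.897 ≈ 0.0613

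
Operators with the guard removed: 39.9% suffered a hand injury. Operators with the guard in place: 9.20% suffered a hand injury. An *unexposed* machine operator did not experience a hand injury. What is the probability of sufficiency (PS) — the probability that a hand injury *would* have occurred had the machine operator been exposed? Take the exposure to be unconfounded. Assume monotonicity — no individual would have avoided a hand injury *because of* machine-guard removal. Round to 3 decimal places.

PS ≈ 0.338

p₁ = 0.399, p₀ = 0.092.
Under exogeneity and monotonicity, PS = (p₁ − p₀) / (1 − p₀).
PS = (0.399 − 0.092) / (1 − 0.092) = 0.307 / 0.908 ≈ 0.3381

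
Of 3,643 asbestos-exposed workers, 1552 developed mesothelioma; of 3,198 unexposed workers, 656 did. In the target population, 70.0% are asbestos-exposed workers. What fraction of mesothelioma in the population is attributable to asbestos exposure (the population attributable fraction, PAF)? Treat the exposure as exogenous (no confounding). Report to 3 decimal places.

PAF ≈ 0.430

p₁ = P(outcome | exposed) = 1552/3643 = 0.42602
p₀ = P(outcome | unexposed) = 656/3198 = 0.20513
Overall risk P(Y=1) = π·p₁ + (1−π)·p₀ = 0.7×0.42602 + 0.3×0.20513 = 0.35975.
Under exogeneity, PAF = [P(Y=1) − p₀] / P(Y=1).
PAF = (0.35975 − 0.20513) / 0.35975 ≈ 0.4298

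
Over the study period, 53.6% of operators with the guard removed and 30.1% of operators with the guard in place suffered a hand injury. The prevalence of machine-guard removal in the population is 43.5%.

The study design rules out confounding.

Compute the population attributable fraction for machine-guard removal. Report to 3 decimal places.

PAF ≈ 0.254

p₁ = 0.536, p₀ = 0.301.
Overall risk P(Y=1) = π·p₁ + (1−π)·p₀ = 0.435×0.536 + 0.565×0.301 = 0.40322.
Under exogeneity, PAF = [P(Y=1) − p₀] / P(Y=1).
PAF = (0.40322 − 0.301) / 0.40322 ≈ 0.2535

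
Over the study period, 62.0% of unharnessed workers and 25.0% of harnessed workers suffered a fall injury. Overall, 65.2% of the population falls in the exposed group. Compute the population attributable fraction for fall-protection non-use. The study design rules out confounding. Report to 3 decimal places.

PAF ≈ 0.491

p₁ = 0.62, p₀ = 0.25.
Overall risk P(Y=1) = π·p₁ + (1−π)·p₀ = 0.652×0.62 + 0.348×0.25 = 0.49124.
Under exogeneity, PAF = [P(Y=1) − p₀] / P(Y=1).
PAF = (0.49124 − 0.25) / 0.49124 ≈ 0.4911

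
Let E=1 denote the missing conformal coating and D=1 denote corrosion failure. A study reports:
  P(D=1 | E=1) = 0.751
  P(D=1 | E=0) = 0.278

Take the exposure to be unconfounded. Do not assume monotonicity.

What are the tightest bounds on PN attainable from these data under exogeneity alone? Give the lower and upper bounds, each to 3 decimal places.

0.630 ≤ PN ≤ 0.961

Let p₁ = 0.751, p₀ = 0.278.
Under exogeneity alone the bounds on PN are max{0,(p₁−p₀)/p₁} ≤ PN ≤ min{1,(1−p₀)/p₁}.
  lower = (p₁ − p₀)/p₁ = 0.473 / 0.751 ≈ 0.6298
  upper = min{1, (1 − p₀)/p₁} = 0.722 / 0.751 ≈ 0.9614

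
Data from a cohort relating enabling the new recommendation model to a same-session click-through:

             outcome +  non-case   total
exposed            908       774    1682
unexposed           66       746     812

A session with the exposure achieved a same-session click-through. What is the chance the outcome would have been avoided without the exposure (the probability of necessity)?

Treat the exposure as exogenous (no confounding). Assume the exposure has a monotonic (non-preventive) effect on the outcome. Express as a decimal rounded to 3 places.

p₁ = P(outcome | exposed) = 908/1682 = 0.53983
p₀ = P(outcome | unexposed) = 66/812 = 0.081281
Under exogeneity and monotonicity, PN = (p₁ − p₀)/p₁.
PN = (0.53983 − 0.081281) / 0.53983 ≈ 0.8494

PN ≈ 0.849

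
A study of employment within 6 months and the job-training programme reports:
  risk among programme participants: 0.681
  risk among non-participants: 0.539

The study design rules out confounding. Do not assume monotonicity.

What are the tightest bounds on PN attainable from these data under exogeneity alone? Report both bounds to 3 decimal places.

0.209 ≤ PN ≤ 0.677

Let p₁ = 0.681, p₀ = 0.539.
Under exogeneity alone the bounds on PN are max{0,(p₁−p₀)/p₁} ≤ PN ≤ min{1,(1−p₀)/p₁}.
  lower = (p₁ − p₀)/p₁ = 0.142 / 0.681 ≈ 0.2085
  upper = min{1, (1 − p₀)/p₁} = 0.461 / 0.681 ≈ 0.6769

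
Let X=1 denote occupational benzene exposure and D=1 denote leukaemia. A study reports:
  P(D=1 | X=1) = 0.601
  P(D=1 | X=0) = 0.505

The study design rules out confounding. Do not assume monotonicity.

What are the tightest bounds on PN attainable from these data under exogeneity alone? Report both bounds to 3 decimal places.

Let p₁ = 0.601, p₀ = 0.505.
Under exogeneity alone the bounds on PN are max{0,(p₁−p₀)/p₁} ≤ PN ≤ min{1,(1−p₀)/p₁}.
  lower = (p₁ − p₀)/p₁ = 0.096 / 0.601 ≈ 0.1597
  upper = min{1, (1 − p₀)/p₁} = 0.495 / 0.601 ≈ 0.8236

0.160 ≤ PN ≤ 0.824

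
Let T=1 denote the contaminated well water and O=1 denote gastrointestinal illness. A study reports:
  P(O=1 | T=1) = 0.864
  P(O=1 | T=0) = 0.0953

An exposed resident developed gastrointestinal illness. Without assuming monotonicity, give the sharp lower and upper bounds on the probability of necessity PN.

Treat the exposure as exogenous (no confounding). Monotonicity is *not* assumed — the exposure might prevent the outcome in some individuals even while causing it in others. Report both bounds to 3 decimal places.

Let p₁ = 0.864, p₀ = 0.0953.
Under exogeneity alone the bounds on PN are max{0,(p₁−p₀)/p₁} ≤ PN ≤ min{1,(1−p₀)/p₁}.
  lower = (p₁ − p₀)/p₁ = 0.7687 / 0.864 ≈ 0.8897
  upper = min{1, (1 − p₀)/p₁} = 0.9047 / 0.864 ≈ 1.0471 → capped at 1

0.890 ≤ PN ≤ 1.000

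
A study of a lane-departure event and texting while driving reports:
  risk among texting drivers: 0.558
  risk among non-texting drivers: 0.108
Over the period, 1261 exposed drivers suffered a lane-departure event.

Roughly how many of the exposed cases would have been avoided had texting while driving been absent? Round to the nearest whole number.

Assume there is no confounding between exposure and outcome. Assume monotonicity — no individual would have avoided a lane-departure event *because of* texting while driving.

about 1017 cases

Let p₁ = 0.558, p₀ = 0.108.
PN = (p₁ − p₀)/p₁ = (0.558 − 0.108) / 0.558 ≈ 0.80645.
Attributable cases ≈ PN × (exposed cases) = 0.80645 × 1261 ≈ 1016.94.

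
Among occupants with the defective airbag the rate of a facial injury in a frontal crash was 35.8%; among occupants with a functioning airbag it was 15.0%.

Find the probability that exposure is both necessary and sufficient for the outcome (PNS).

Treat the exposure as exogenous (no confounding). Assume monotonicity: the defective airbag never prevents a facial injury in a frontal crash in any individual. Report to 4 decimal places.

p₁ = 0.358, p₀ = 0.15.
Under exogeneity and monotonicity, PNS = p₁ − p₀.
PNS = 0.358 − 0.15 = 0.208

PNS ≈ 0.2080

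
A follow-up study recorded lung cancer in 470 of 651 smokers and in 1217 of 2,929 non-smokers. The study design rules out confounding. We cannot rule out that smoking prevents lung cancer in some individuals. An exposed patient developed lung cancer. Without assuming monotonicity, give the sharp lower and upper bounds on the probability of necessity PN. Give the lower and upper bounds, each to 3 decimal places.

0.424 ≤ PN ≤ 0.810

p₁ = P(outcome | exposed) = 470/651 = 0.72197
p₀ = P(outcome | unexposed) = 1217/2929 = 0.4155
Under exogeneity alone the bounds on PN are max{0,(p₁−p₀)/p₁} ≤ PN ≤ min{1,(1−p₀)/p₁}.
  lower = (p₁ − p₀)/p₁ = 0.30647 / 0.72197 ≈ 0.4245
  upper = min{1, (1 − p₀)/p₁} = 0.5845 / 0.72197 ≈ 0.8096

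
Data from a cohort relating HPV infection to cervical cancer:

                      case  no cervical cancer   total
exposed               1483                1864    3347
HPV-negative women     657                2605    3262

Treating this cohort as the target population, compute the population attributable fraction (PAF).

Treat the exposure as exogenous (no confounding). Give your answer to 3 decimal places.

PAF ≈ 0.378

p₁ = P(outcome | exposed) = 1483/3347 = 0.44308
p₀ = P(outcome | unexposed) = 657/3262 = 0.20141
Exposure prevalence π = 3347/6609 = 0.50643; overall risk P(Y=1) = 0.3238.
Under exogeneity, PAF = [P(Y=1) − p₀]/P(Y=1).
PAF = (0.3238 − 0.20141) / 0.3238 ≈ 0.3780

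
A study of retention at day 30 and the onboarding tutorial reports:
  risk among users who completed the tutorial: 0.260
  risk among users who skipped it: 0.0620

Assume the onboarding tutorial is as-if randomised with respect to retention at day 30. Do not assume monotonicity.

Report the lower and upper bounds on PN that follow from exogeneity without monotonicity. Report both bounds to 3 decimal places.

0.762 ≤ PN ≤ 1.000

Let p₁ = 0.26, p₀ = 0.062.
Under exogeneity alone the bounds on PN are max{0,(p₁−p₀)/p₁} ≤ PN ≤ min{1,(1−p₀)/p₁}.
  lower = (p₁ − p₀)/p₁ = 0.198 / 0.26 ≈ 0.7615
  upper = min{1, (1 − p₀)/p₁} = 0.938 / 0.26 ≈ 3.6077 → capped at 1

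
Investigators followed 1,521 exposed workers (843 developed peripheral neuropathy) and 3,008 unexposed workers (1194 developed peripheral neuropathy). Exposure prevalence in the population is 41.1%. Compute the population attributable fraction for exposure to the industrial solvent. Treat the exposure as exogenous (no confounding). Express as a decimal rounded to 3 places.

PAF ≈ 0.140

p₁ = P(outcome | exposed) = 843/1521 = 0.55424
p₀ = P(outcome | unexposed) = 1194/3008 = 0.39694
Overall risk P(Y=1) = π·p₁ + (1−π)·p₀ = 0.411×0.55424 + 0.589×0.39694 = 0.46159.
Under exogeneity, PAF = [P(Y=1) − p₀] / P(Y=1).
PAF = (0.46159 − 0.39694) / 0.46159 ≈ 0.1401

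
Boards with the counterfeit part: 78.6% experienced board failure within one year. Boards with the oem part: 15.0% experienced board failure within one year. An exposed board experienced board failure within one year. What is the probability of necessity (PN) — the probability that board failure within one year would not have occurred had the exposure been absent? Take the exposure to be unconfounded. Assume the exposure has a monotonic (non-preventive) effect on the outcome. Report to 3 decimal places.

p₁ = 0.786, p₀ = 0.15.
Under exogeneity and monotonicity, PN = (p₁ − p₀) / p₁.
PN = (0.786 − 0.15) / 0.786 = 0.636 / 0.786 ≈ 0.8092

PN ≈ 0.809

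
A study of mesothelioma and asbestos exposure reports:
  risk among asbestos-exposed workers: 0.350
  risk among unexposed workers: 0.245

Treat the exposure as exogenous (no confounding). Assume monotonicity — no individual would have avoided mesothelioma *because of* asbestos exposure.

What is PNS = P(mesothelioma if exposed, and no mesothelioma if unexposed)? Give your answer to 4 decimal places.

Let p₁ = 0.35, p₀ = 0.245.
Under exogeneity and monotonicity, PNS = p₁ − p₀.
PNS = 0.35 − 0.245 = 0.105

PNS ≈ 0.1050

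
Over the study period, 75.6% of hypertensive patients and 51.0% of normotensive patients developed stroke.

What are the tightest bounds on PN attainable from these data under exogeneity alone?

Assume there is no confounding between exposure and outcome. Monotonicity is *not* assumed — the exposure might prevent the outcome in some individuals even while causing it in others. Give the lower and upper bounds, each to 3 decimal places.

p₁ = 0.756, p₀ = 0.51.
Under exogeneity alone the bounds on PN are max{0,(p₁−p₀)/p₁} ≤ PN ≤ min{1,(1−p₀)/p₁}.
  lower = (p₁ − p₀)/p₁ = 0.246 / 0.756 ≈ 0.3254
  upper = min{1, (1 − p₀)/p₁} = 0.49 / 0.756 ≈ 0.6481

0.325 ≤ PN ≤ 0.648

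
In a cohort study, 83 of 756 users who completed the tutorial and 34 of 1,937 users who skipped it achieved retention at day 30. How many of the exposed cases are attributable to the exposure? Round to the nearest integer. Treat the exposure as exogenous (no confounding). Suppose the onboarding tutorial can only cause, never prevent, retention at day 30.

p₁ = P(outcome | exposed) = 83/756 = 0.10979
p₀ = P(outcome | unexposed) = 34/1937 = 0.017553
PN = (p₁ − p₀)/p₁ = (0.10979 − 0.017553) / 0.10979 ≈ 0.84012.
Attributable cases ≈ PN × (exposed cases) = 0.84012 × 83 ≈ 69.73.

about 70 cases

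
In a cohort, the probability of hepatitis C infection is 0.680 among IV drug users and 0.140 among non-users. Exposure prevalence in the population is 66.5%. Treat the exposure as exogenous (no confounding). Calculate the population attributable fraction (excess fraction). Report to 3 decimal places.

Let p₁ = 0.68, p₀ = 0.14.
Overall risk P(Y=1) = π·p₁ + (1−π)·p₀ = 0.665×0.68 + 0.335×0.14 = 0.4991.
Under exogeneity, PAF = [P(Y=1) − p₀] / P(Y=1).
PAF = (0.4991 − 0.14) / 0.4991 ≈ 0.7195

PAF ≈ 0.719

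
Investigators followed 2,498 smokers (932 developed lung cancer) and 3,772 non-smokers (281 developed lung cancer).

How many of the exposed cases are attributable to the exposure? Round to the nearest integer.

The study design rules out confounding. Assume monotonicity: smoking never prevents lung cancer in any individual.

about 746 cases

p₁ = P(outcome | exposed) = 932/2498 = 0.3731
p₀ = P(outcome | unexposed) = 281/3772 = 0.074496
PN = (p₁ − p₀)/p₁ = (0.3731 − 0.074496) / 0.3731 ≈ 0.80033.
Attributable cases ≈ PN × (exposed cases) = 0.80033 × 932 ≈ 745.91.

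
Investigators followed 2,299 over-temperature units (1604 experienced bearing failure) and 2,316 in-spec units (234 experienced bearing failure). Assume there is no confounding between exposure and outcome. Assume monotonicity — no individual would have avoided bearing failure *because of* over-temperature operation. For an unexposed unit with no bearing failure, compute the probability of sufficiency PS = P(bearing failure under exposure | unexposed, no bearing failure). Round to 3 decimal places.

PS ≈ 0.664

p₁ = P(outcome | exposed) = 1604/2299 = 0.69769
p₀ = P(outcome | unexposed) = 234/2316 = 0.10104
Under exogeneity and monotonicity, PS = (p₁ − p₀) / (1 − p₀).
PS = (0.69769 − 0.10104) / (1 − 0.10104) = 0.59666 / 0.89896 ≈ 0.6637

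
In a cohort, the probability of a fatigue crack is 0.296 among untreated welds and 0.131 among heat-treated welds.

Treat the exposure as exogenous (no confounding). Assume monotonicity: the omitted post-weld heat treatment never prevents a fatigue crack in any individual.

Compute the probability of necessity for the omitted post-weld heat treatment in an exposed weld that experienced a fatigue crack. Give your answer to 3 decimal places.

PN ≈ 0.557

Let p₁ = 0.296, p₀ = 0.131.
Under exogeneity and monotonicity, PN = (p₁ − p₀) / p₁.
PN = (0.296 − 0.131) / 0.296 = 0.165 / 0.296 ≈ 0.5574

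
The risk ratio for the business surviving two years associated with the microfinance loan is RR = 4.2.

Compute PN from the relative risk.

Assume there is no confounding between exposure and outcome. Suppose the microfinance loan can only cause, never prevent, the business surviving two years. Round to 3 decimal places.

PN ≈ 0.762

Under exogeneity and monotonicity, PN = (RR − 1) / RR = 1 − 1/RR.
PN = (4.2 − 1) / 4.2 = 3.2 / 4.2 ≈ 0.7619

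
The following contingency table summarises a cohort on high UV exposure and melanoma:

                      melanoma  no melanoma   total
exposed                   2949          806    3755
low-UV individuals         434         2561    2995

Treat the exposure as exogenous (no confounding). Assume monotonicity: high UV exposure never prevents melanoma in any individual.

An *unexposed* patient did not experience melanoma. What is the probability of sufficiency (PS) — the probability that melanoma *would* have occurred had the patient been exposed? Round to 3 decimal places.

p₁ = P(outcome | exposed) = 2949/3755 = 0.78535
p₀ = P(outcome | unexposed) = 434/2995 = 0.14491
Under exogeneity and monotonicity, PS = (p₁ − p₀)/(1 − p₀).
PS = (0.78535 − 0.14491) / 0.85509 ≈ 0.7490

PS ≈ 0.749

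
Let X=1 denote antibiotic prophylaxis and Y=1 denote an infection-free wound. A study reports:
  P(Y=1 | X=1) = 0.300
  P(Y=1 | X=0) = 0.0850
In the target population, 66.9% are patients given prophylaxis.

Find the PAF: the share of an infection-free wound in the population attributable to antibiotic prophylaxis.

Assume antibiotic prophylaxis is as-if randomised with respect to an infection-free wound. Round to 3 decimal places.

PAF ≈ 0.629

Let p₁ = 0.3, p₀ = 0.085.
Overall risk P(Y=1) = π·p₁ + (1−π)·p₀ = 0.669×0.3 + 0.331×0.085 = 0.22884.
Under exogeneity, PAF = [P(Y=1) − p₀] / P(Y=1).
PAF = (0.22884 − 0.085) / 0.22884 ≈ 0.6286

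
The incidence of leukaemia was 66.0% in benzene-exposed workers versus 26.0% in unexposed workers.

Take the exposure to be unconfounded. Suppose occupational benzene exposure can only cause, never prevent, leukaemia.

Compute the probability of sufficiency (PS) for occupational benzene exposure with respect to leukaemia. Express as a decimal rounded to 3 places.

p₁ = 0.66, p₀ = 0.26.
Under exogeneity and monotonicity, PS = (p₁ − p₀) / (1 − p₀).
PS = (0.66 − 0.26) / (1 − 0.26) = 0.4 / 0.74 ≈ 0.5405

PS ≈ 0.541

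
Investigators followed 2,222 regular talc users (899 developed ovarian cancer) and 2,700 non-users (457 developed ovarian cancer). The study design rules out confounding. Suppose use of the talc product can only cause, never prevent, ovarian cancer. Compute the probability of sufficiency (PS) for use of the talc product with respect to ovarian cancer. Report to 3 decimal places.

PS ≈ 0.283

p₁ = P(outcome | exposed) = 899/2222 = 0.40459
p₀ = P(outcome | unexposed) = 457/2700 = 0.16926
Under exogeneity and monotonicity, PS = (p₁ − p₀) / (1 − p₀).
PS = (0.40459 − 0.16926) / (1 − 0.16926) = 0.23533 / 0.83074 ≈ 0.2833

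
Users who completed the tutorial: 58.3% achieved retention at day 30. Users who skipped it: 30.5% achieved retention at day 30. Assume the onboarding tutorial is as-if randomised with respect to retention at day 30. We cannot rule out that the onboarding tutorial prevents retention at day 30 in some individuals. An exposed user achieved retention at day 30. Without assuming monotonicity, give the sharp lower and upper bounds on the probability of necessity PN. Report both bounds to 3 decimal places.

0.477 ≤ PN ≤ 1.000

p₁ = 0.583, p₀ = 0.305.
Under exogeneity alone the bounds on PN are max{0,(p₁−p₀)/p₁} ≤ PN ≤ min{1,(1−p₀)/p₁}.
  lower = (p₁ − p₀)/p₁ = 0.278 / 0.583 ≈ 0.4768
  upper = min{1, (1 − p₀)/p₁} = 0.695 / 0.583 ≈ 1.1921 → capped at 1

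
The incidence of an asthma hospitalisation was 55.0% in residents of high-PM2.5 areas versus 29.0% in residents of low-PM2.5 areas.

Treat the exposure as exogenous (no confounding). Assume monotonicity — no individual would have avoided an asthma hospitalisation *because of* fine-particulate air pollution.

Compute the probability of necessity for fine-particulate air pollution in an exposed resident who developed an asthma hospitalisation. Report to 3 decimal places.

PN ≈ 0.473

p₁ = 0.55, p₀ = 0.29.
Under exogeneity and monotonicity, PN = (p₁ − p₀) / p₁.
PN = (0.55 − 0.29) / 0.55 = 0.26 / 0.55 ≈ 0.4727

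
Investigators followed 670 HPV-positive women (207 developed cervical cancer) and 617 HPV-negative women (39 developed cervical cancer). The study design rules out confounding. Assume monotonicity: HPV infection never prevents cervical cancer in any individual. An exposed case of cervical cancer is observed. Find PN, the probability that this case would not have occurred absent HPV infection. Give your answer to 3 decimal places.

p₁ = P(outcome | exposed) = 207/670 = 0.30896
p₀ = P(outcome | unexposed) = 39/617 = 0.063209
Under exogeneity and monotonicity, PN = (p₁ − p₀) / p₁.
PN = (0.30896 − 0.063209) / 0.30896 = 0.24575 / 0.30896 ≈ 0.7954

PN ≈ 0.795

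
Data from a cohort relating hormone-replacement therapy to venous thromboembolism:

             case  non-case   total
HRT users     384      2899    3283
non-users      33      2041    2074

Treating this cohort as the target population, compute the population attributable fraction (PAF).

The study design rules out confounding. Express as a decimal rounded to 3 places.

PAF ≈ 0.796

p₁ = P(outcome | exposed) = 384/3283 = 0.11697
p₀ = P(outcome | unexposed) = 33/2074 = 0.015911
Exposure prevalence π = 3283/5357 = 0.61284; overall risk P(Y=1) = 0.077842.
Under exogeneity, PAF = [P(Y=1) − p₀]/P(Y=1).
PAF = (0.077842 − 0.015911) / 0.077842 ≈ 0.7956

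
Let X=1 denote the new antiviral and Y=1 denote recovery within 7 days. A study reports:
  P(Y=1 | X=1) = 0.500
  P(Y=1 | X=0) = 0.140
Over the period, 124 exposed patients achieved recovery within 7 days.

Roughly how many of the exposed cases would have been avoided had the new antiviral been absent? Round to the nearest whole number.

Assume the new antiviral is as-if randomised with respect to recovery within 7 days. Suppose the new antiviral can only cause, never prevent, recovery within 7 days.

Let p₁ = 0.5, p₀ = 0.14.
PN = (p₁ − p₀)/p₁ = (0.5 − 0.14) / 0.5 ≈ 0.72000.
Attributable cases ≈ PN × (exposed cases) = 0.72000 × 124 ≈ 89.28.

about 89 cases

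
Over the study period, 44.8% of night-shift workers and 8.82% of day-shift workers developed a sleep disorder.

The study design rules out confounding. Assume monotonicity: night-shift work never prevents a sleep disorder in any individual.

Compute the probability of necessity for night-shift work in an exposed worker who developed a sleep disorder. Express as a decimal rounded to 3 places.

PN ≈ 0.803

p₁ = 0.448, p₀ = 0.0882.
Under exogeneity and monotonicity, PN = (p₁ − p₀) / p₁.
PN = (0.448 − 0.0882) / 0.448 = 0.3598 / 0.448 ≈ 0.8031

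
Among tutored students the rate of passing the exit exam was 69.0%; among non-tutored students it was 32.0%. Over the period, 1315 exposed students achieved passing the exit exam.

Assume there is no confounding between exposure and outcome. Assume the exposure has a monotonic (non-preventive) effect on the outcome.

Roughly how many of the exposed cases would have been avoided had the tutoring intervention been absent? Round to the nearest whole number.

p₁ = 0.69, p₀ = 0.32.
PN = (p₁ − p₀)/p₁ = (0.69 − 0.32) / 0.69 ≈ 0.53623.
Attributable cases ≈ PN × (exposed cases) = 0.53623 × 1315 ≈ 705.14.

about 705 cases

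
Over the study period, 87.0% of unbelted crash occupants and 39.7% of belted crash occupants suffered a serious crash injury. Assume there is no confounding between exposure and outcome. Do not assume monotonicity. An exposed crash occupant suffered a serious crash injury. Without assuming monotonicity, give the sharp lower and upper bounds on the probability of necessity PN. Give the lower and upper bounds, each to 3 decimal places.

0.544 ≤ PN ≤ 0.693

p₁ = 0.87, p₀ = 0.397.
Under exogeneity alone the bounds on PN are max{0,(p₁−p₀)/p₁} ≤ PN ≤ min{1,(1−p₀)/p₁}.
  lower = (p₁ − p₀)/p₁ = 0.473 / 0.87 ≈ 0.5437
  upper = min{1, (1 − p₀)/p₁} = 0.603 / 0.87 ≈ 0.6931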